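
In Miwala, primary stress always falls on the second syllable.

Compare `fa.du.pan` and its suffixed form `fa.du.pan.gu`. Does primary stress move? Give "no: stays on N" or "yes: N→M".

no: stays on 2

Base `fa.du.pan` (3 syllables):
  The word has 3 syllables; the second syllable is syllable 2 (du).
  → primary stress on syllable 2.
Suffixed `fa.du.pan.gu` (4 syllables):
  The word has 4 syllables; the second syllable is syllable 2 (du).
  → primary stress on syllable 2.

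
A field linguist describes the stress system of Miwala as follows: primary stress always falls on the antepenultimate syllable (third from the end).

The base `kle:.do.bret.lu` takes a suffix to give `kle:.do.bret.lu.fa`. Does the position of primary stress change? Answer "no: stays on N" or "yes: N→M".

Base `kle:.do.bret.lu` (4 syllables):
  The word has 4 syllables; the antepenultimate syllable (third from the end) is syllable 2 (do).
  → primary stress on syllable 2.
Suffixed `kle:.do.bret.lu.fa` (5 syllables):
  The word has 5 syllables; the antepenultimate syllable (third from the end) is syllable 3 (bret).
  → primary stress on syllable 3.

yes: 2→3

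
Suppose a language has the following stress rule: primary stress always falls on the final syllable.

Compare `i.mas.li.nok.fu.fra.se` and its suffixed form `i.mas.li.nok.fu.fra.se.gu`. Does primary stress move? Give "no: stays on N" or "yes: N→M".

Base `i.mas.li.nok.fu.fra.se` (7 syllables):
  The word has 7 syllables; the final syllable is syllable 7 (se).
  → primary stress on syllable 7.
Suffixed `i.mas.li.nok.fu.fra.se.gu` (8 syllables):
  The word has 8 syllables; the final syllable is syllable 8 (gu).
  → primary stress on syllable 8.

yes: 7→8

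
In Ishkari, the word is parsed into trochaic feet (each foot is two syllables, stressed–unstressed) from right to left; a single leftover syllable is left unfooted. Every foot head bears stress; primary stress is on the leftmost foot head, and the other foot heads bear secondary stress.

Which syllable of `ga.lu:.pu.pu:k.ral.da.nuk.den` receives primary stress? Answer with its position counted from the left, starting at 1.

Parse right to left into trochaic (ˈσσ) feet: (ˈga.lu:) (ˈpu.pu:k) (ˈral.da) (ˈnuk.den).
Foot heads (stressed positions): 1, 3, 5, 7.
End Rule Leftmost: primary stress on the leftmost head = syllable 1.
Primary stress: syllable 1 → ˈga.lu:.pu.pu:k.ral.da.nuk.den.

1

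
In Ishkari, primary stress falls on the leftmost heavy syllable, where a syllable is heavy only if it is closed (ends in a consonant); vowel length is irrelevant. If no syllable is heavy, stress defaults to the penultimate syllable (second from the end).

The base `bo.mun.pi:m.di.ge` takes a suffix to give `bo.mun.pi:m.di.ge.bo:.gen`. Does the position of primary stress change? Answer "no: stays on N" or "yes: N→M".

Base `bo.mun.pi:m.di.ge` (5 syllables):
  Weights: 1 bo L, 2 mun H, 3 pi:m H, 4 di L, 5 ge L.
  Heavy syllables in the domain: 2, 3. The leftmost is syllable 2 (mun).
  → primary stress on syllable 2.
Suffixed `bo.mun.pi:m.di.ge.bo:.gen` (7 syllables):
  Weights: 1 bo L, 2 mun H, 3 pi:m H, 4 di L, 5 ge L, 6 bo: L, 7 gen H.
  Heavy syllables in the domain: 2, 3, 7. The leftmost is syllable 2 (mun).
  → primary stress on syllable 2.

no: stays on 2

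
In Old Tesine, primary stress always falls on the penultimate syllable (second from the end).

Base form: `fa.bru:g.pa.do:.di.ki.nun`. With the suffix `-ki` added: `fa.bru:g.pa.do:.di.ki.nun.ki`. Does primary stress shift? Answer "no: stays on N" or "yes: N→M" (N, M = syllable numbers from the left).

yes: 6→7

Base `fa.bru:g.pa.do:.di.ki.nun` (7 syllables):
  The word has 7 syllables; the penultimate syllable (second from the end) is syllable 6 (ki).
  → primary stress on syllable 6.
Suffixed `fa.bru:g.pa.do:.di.ki.nun.ki` (8 syllables):
  The word has 8 syllables; the penultimate syllable (second from the end) is syllable 7 (nun).
  → primary stress on syllable 7.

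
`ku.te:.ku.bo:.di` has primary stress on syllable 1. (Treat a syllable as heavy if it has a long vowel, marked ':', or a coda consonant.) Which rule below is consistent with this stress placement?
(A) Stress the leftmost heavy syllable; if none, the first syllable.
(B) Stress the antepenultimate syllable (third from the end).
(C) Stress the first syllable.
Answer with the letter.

Rule A → syllable 2 (observed: 1).
Rule B → syllable 3 (observed: 1).
Rule C → syllable 1 ✓.

C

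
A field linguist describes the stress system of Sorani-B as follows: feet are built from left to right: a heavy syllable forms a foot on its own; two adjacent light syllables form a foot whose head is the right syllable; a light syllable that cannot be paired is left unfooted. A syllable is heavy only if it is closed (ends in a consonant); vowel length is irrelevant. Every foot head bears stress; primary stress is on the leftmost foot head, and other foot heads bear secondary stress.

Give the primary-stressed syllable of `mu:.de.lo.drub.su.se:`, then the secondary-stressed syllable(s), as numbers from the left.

primary 2, secondary 4, 6

Weights: 1 mu: L, 2 de L, 3 lo L, 4 drub H, 5 su L, 6 se: L.
Parse left to right (heavy = foot alone; LL = one foot; stranded L unfooted): (mu:.ˈde) lo (ˈdrub) (su.ˈse:).
Foot heads: 2, 4, 6.
Primary stress on the leftmost head = syllable 2.
Secondary stress on 4, 6: mu:.ˈde.lo.ˌdrub.su.ˌse:.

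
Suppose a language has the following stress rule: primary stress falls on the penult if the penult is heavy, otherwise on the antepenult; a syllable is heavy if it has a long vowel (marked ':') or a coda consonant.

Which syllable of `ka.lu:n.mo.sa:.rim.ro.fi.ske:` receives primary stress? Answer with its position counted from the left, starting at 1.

6

Weights: 6 ro L, 7 fi L, 8 ske: H.
The penult (syllable 7, fi) is light, so stress falls on the antepenult (syllable 6, ro).
Primary stress: syllable 6 → ka.lu:n.mo.sa:.rim.ˈro.fi.ske:.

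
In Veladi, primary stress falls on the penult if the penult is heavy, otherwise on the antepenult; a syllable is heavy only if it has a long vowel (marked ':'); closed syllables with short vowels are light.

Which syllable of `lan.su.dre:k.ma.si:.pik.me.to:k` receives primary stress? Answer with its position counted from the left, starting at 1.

Weights: 6 pik L, 7 me L, 8 to:k H.
The penult (syllable 7, me) is light, so stress falls on the antepenult (syllable 6, pik).
Primary stress: syllable 6 → lan.su.dre:k.ma.si:.ˈpik.me.to:k.

6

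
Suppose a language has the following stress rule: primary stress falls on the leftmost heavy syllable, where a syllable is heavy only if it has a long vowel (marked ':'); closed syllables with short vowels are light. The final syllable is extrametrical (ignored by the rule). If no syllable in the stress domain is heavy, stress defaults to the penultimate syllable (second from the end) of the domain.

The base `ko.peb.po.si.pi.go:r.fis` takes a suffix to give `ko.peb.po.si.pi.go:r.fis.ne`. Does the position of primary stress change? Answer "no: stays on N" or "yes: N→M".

no: stays on 6

Base `ko.peb.po.si.pi.go:r.fis` (7 syllables):
  The final syllable (7, fis) is extrametrical; the stress domain is syllables 1–6.
  Weights: 1 ko L, 2 peb L, 3 po L, 4 si L, 5 pi L, 6 go:r H.
  Heavy syllables in the domain: 6. The leftmost is syllable 6 (go:r).
  → primary stress on syllable 6.
Suffixed `ko.peb.po.si.pi.go:r.fis.ne` (8 syllables):
  The final syllable (8, ne) is extrametrical; the stress domain is syllables 1–7.
  Weights: 1 ko L, 2 peb L, 3 po L, 4 si L, 5 pi L, 6 go:r H, 7 fis L.
  Heavy syllables in the domain: 6. The leftmost is syllable 6 (go:r).
  → primary stress on syllable 6.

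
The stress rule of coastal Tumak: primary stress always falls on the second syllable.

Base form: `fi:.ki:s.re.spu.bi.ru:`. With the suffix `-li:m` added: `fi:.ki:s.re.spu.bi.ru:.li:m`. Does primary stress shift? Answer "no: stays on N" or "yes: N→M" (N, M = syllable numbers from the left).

Base `fi:.ki:s.re.spu.bi.ru:` (6 syllables):
  The word has 6 syllables; the second syllable is syllable 2 (ki:s).
  → primary stress on syllable 2.
Suffixed `fi:.ki:s.re.spu.bi.ru:.li:m` (7 syllables):
  The word has 7 syllables; the second syllable is syllable 2 (ki:s).
  → primary stress on syllable 2.

no: stays on 2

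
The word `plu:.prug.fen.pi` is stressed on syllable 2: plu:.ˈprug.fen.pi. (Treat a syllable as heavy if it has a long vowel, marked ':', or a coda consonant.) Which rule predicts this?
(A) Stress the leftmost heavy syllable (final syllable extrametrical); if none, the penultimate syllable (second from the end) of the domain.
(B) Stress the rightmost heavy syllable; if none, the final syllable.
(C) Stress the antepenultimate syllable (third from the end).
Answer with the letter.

Rule A → syllable 1 (observed: 2).
Rule B → syllable 3 (observed: 2).
Rule C → syllable 2 ✓.

C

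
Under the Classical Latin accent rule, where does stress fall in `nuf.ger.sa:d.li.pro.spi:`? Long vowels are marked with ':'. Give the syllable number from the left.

4

Classical Latin: stress the penult if heavy (long vowel or closed), else the antepenult.
Weights: 4 li L, 5 pro L, 6 spi: H.
The penult (syllable 5, pro) is light, so stress falls on the antepenult (syllable 4, li).
Stress on syllable 4: nuf.ger.sa:d.ˈli.pro.spi:.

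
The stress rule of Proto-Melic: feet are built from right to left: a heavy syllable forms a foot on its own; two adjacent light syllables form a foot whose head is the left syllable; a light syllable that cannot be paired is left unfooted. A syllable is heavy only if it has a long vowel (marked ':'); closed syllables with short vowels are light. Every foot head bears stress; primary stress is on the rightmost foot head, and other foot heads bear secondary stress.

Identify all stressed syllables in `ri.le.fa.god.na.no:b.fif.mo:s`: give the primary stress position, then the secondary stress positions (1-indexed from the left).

primary 8, secondary 2, 4, 6

Weights: 1 ri L, 2 le L, 3 fa L, 4 god L, 5 na L, 6 no:b H, 7 fif L, 8 mo:s H.
Parse right to left (heavy = foot alone; LL = one foot; stranded L unfooted): ri (ˈle.fa) (ˈgod.na) (ˈno:b) fif (ˈmo:s).
Foot heads: 2, 4, 6, 8.
Primary stress on the rightmost head = syllable 8.
Secondary stress on 2, 4, 6: ri.ˌle.fa.ˌgod.na.ˌno:b.fif.ˈmo:s.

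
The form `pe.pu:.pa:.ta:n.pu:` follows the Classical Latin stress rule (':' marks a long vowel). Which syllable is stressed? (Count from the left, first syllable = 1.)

Classical Latin: stress the penult if heavy (long vowel or closed), else the antepenult.
Weights: 3 pa: H, 4 ta:n H, 5 pu: H.
The penult (syllable 4, ta:n) is heavy, so it takes stress.
Stress on syllable 4: pe.pu:.pa:.ˈta:n.pu:.

4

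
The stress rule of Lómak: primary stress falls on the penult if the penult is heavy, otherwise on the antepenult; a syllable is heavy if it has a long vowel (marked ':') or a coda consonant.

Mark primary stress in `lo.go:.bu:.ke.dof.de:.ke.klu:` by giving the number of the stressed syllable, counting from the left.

6

Weights: 6 de: H, 7 ke L, 8 klu: H.
The penult (syllable 7, ke) is light, so stress falls on the antepenult (syllable 6, de:).
Primary stress: syllable 6 → lo.go:.bu:.ke.dof.ˈde:.ke.klu:.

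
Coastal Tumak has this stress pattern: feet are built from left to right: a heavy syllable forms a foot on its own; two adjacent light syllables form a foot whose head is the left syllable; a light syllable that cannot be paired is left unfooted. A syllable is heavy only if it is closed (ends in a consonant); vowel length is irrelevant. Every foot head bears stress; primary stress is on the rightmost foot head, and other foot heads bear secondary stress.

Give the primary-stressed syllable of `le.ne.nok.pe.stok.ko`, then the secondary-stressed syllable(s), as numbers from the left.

primary 5, secondary 1, 3

Weights: 1 le L, 2 ne L, 3 nok H, 4 pe L, 5 stok H, 6 ko L.
Parse left to right (heavy = foot alone; LL = one foot; stranded L unfooted): (ˈle.ne) (ˈnok) pe (ˈstok) ko.
Foot heads: 1, 3, 5.
Primary stress on the rightmost head = syllable 5.
Secondary stress on 1, 3: ˌle.ne.ˌnok.pe.ˈstok.ko.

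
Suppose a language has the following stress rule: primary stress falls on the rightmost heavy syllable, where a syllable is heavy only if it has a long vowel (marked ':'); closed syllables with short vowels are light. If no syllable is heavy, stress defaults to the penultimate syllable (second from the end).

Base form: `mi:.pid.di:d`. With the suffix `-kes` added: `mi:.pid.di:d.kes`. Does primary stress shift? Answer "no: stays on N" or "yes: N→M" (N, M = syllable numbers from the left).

Base `mi:.pid.di:d` (3 syllables):
  Weights: 1 mi: H, 2 pid L, 3 di:d H.
  Heavy syllables in the domain: 1, 3. The rightmost is syllable 3 (di:d).
  → primary stress on syllable 3.
Suffixed `mi:.pid.di:d.kes` (4 syllables):
  Weights: 1 mi: H, 2 pid L, 3 di:d H, 4 kes L.
  Heavy syllables in the domain: 1, 3. The rightmost is syllable 3 (di:d).
  → primary stress on syllable 3.

no: stays on 3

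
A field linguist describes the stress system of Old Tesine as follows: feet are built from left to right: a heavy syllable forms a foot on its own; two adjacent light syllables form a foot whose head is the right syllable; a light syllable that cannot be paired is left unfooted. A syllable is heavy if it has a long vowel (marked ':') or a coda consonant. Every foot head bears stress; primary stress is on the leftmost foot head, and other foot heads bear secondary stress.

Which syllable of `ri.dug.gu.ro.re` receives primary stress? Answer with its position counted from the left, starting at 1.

Weights: 1 ri L, 2 dug H, 3 gu L, 4 ro L, 5 re L.
Parse left to right (heavy = foot alone; LL = one foot; stranded L unfooted): ri (ˈdug) (gu.ˈro) re.
Foot heads: 2, 4.
Primary stress on the leftmost head = syllable 2.
Primary stress: syllable 2 → ri.ˈdug.gu.ro.re.

2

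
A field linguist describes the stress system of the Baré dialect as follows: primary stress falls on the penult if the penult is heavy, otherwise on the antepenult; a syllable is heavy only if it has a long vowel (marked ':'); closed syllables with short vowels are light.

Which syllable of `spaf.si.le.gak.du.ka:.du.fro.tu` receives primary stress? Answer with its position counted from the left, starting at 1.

Weights: 7 du L, 8 fro L, 9 tu L.
The penult (syllable 8, fro) is light, so stress falls on the antepenult (syllable 7, du).
Primary stress: syllable 7 → spaf.si.le.gak.du.ka:.ˈdu.fro.tu.

7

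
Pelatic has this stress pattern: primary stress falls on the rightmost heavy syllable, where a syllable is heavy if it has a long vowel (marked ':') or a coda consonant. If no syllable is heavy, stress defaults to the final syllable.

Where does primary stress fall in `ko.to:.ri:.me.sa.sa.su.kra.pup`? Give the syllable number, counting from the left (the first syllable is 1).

Weights: 1 ko L, 2 to: H, 3 ri: H, 4 me L, 5 sa L, 6 sa L, 7 su L, 8 kra L, 9 pup H.
Heavy syllables in the domain: 2, 3, 9. The rightmost is syllable 9 (pup).
Primary stress: syllable 9 → ko.to:.ri:.me.sa.sa.su.kra.ˈpup.

9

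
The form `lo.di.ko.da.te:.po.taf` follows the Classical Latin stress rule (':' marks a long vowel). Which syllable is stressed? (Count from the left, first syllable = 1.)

Classical Latin: stress the penult if heavy (long vowel or closed), else the antepenult.
Weights: 5 te: H, 6 po L, 7 taf H.
The penult (syllable 6, po) is light, so stress falls on the antepenult (syllable 5, te:).
Stress on syllable 5: lo.di.ko.da.ˈte:.po.taf.

5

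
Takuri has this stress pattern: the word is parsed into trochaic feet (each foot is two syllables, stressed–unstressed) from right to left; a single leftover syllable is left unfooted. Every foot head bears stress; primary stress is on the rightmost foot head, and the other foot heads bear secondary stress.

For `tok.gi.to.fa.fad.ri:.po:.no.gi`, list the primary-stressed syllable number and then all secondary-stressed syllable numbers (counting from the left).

Parse right to left into trochaic (ˈσσ) feet: tok (ˈgi.to) (ˈfa.fad) (ˈri:.po:) (ˈno.gi). Syllable 1 is left unfooted.
Foot heads (stressed positions): 2, 4, 6, 8.
End Rule Rightmost: primary stress on the rightmost head = syllable 8.
Secondary stress on 2, 4, 6: tok.ˌgi.to.ˌfa.fad.ˌri:.po:.ˈno.gi.

primary 8, secondary 2, 4, 6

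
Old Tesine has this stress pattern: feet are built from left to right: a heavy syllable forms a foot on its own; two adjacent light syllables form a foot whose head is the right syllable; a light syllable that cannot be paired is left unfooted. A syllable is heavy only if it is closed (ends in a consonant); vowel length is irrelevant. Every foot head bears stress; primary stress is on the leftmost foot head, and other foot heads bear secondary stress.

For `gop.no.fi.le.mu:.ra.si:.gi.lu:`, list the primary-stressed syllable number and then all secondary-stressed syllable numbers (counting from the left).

Weights: 1 gop H, 2 no L, 3 fi L, 4 le L, 5 mu: L, 6 ra L, 7 si: L, 8 gi L, 9 lu: L.
Parse left to right (heavy = foot alone; LL = one foot; stranded L unfooted): (ˈgop) (no.ˈfi) (le.ˈmu:) (ra.ˈsi:) (gi.ˈlu:).
Foot heads: 1, 3, 5, 7, 9.
Primary stress on the leftmost head = syllable 1.
Secondary stress on 3, 5, 7, 9: ˈgop.no.ˌfi.le.ˌmu:.ra.ˌsi:.gi.ˌlu:.

primary 1, secondary 3, 5, 7, 9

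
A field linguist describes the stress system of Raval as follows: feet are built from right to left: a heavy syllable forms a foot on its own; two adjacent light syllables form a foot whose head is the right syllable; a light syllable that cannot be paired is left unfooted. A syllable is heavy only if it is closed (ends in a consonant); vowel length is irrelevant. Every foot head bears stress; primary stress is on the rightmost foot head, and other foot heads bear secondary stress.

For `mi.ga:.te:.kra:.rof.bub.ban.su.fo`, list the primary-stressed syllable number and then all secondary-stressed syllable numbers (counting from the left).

Weights: 1 mi L, 2 ga: L, 3 te: L, 4 kra: L, 5 rof H, 6 bub H, 7 ban H, 8 su L, 9 fo L.
Parse right to left (heavy = foot alone; LL = one foot; stranded L unfooted): (mi.ˈga:) (te:.ˈkra:) (ˈrof) (ˈbub) (ˈban) (su.ˈfo).
Foot heads: 2, 4, 5, 6, 7, 9.
Primary stress on the rightmost head = syllable 9.
Secondary stress on 2, 4, 5, 6, 7: mi.ˌga:.te:.ˌkra:.ˌrof.ˌbub.ˌban.su.ˈfo.

primary 9, secondary 2, 4, 5, 6, 7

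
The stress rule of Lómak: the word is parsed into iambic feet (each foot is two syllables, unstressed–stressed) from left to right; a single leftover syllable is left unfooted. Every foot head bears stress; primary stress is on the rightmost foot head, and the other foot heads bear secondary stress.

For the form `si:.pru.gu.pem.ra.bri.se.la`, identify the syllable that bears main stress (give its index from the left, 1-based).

8

Parse left to right into iambic (σˈσ) feet: (si:.ˈpru) (gu.ˈpem) (ra.ˈbri) (se.ˈla).
Foot heads (stressed positions): 2, 4, 6, 8.
End Rule Rightmost: primary stress on the rightmost head = syllable 8.
Primary stress: syllable 8 → si:.pru.gu.pem.ra.bri.se.ˈla.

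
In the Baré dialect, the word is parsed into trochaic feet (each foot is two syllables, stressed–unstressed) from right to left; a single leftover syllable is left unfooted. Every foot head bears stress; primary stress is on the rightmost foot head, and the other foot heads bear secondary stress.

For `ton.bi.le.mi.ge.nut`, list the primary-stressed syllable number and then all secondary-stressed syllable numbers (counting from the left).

primary 5, secondary 1, 3

Parse right to left into trochaic (ˈσσ) feet: (ˈton.bi) (ˈle.mi) (ˈge.nut).
Foot heads (stressed positions): 1, 3, 5.
End Rule Rightmost: primary stress on the rightmost head = syllable 5.
Secondary stress on 1, 3: ˌton.bi.ˌle.mi.ˈge.nut.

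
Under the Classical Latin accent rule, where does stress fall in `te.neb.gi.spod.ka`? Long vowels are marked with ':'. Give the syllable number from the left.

Classical Latin: stress the penult if heavy (long vowel or closed), else the antepenult.
Weights: 3 gi L, 4 spod H, 5 ka L.
The penult (syllable 4, spod) is heavy, so it takes stress.
Stress on syllable 4: te.neb.gi.ˈspod.ka.

4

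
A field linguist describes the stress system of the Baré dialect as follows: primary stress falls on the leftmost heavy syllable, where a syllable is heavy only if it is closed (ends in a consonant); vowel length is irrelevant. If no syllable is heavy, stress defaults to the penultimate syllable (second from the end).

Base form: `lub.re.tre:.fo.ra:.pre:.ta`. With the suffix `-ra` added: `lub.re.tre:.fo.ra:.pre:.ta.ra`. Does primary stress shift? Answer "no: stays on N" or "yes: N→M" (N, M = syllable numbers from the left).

Base `lub.re.tre:.fo.ra:.pre:.ta` (7 syllables):
  Weights: 1 lub H, 2 re L, 3 tre: L, 4 fo L, 5 ra: L, 6 pre: L, 7 ta L.
  Heavy syllables in the domain: 1. The leftmost is syllable 1 (lub).
  → primary stress on syllable 1.
Suffixed `lub.re.tre:.fo.ra:.pre:.ta.ra` (8 syllables):
  Weights: 1 lub H, 2 re L, 3 tre: L, 4 fo L, 5 ra: L, 6 pre: L, 7 ta L, 8 ra L.
  Heavy syllables in the domain: 1. The leftmost is syllable 1 (lub).
  → primary stress on syllable 1.

no: stays on 1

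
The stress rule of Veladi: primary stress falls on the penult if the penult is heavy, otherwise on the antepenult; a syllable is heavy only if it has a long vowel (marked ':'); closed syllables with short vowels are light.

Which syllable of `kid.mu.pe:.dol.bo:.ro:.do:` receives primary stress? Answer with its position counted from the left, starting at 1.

6

Weights: 5 bo: H, 6 ro: H, 7 do: H.
The penult (syllable 6, ro:) is heavy, so it takes stress.
Primary stress: syllable 6 → kid.mu.pe:.dol.bo:.ˈro:.do:.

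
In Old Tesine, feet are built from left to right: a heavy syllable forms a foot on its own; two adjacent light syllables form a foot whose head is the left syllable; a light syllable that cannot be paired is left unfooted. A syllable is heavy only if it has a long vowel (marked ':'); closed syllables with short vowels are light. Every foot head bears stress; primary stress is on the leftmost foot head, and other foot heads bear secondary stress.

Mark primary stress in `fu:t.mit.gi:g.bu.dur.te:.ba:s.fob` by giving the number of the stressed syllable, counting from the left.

Weights: 1 fu:t H, 2 mit L, 3 gi:g H, 4 bu L, 5 dur L, 6 te: H, 7 ba:s H, 8 fob L.
Parse left to right (heavy = foot alone; LL = one foot; stranded L unfooted): (ˈfu:t) mit (ˈgi:g) (ˈbu.dur) (ˈte:) (ˈba:s) fob.
Foot heads: 1, 3, 4, 6, 7.
Primary stress on the leftmost head = syllable 1.
Primary stress: syllable 1 → ˈfu:t.mit.gi:g.bu.dur.te:.ba:s.fob.

1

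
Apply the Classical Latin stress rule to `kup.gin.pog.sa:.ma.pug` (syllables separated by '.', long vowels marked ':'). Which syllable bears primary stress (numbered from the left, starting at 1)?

4

Classical Latin: stress the penult if heavy (long vowel or closed), else the antepenult.
Weights: 4 sa: H, 5 ma L, 6 pug H.
The penult (syllable 5, ma) is light, so stress falls on the antepenult (syllable 4, sa:).
Stress on syllable 4: kup.gin.pog.ˈsa:.ma.pug.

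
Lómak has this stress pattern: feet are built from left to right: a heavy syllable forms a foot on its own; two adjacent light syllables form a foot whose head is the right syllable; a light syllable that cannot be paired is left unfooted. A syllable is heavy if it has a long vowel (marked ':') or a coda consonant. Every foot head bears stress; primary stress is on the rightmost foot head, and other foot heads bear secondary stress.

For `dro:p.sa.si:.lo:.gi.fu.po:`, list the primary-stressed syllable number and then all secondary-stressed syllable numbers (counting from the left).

Weights: 1 dro:p H, 2 sa L, 3 si: H, 4 lo: H, 5 gi L, 6 fu L, 7 po: H.
Parse left to right (heavy = foot alone; LL = one foot; stranded L unfooted): (ˈdro:p) sa (ˈsi:) (ˈlo:) (gi.ˈfu) (ˈpo:).
Foot heads: 1, 3, 4, 6, 7.
Primary stress on the rightmost head = syllable 7.
Secondary stress on 1, 3, 4, 6: ˌdro:p.sa.ˌsi:.ˌlo:.gi.ˌfu.ˈpo:.

primary 7, secondary 1, 3, 4, 6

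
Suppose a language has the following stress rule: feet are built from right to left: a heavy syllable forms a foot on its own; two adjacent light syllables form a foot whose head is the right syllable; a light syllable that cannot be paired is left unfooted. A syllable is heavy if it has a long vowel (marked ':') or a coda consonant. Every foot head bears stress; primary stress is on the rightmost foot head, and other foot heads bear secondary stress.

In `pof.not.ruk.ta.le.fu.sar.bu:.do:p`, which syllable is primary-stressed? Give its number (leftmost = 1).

Weights: 1 pof H, 2 not H, 3 ruk H, 4 ta L, 5 le L, 6 fu L, 7 sar H, 8 bu: H, 9 do:p H.
Parse right to left (heavy = foot alone; LL = one foot; stranded L unfooted): (ˈpof) (ˈnot) (ˈruk) ta (le.ˈfu) (ˈsar) (ˈbu:) (ˈdo:p).
Foot heads: 1, 2, 3, 6, 7, 8, 9.
Primary stress on the rightmost head = syllable 9.
Primary stress: syllable 9 → pof.not.ruk.ta.le.fu.sar.bu:.ˈdo:p.

9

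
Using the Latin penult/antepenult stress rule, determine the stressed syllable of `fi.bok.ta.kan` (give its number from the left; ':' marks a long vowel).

Classical Latin: stress the penult if heavy (long vowel or closed), else the antepenult.
Weights: 2 bok H, 3 ta L, 4 kan H.
The penult (syllable 3, ta) is light, so stress falls on the antepenult (syllable 2, bok).
Stress on syllable 2: fi.ˈbok.ta.kan.

2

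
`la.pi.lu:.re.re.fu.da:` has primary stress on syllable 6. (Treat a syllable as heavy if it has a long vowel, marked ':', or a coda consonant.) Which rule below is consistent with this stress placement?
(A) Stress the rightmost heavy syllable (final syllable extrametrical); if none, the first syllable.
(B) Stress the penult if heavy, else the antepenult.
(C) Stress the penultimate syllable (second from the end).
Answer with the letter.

Rule A → syllable 3 (observed: 6).
Rule B → syllable 5 (observed: 6).
Rule C → syllable 6 ✓.

C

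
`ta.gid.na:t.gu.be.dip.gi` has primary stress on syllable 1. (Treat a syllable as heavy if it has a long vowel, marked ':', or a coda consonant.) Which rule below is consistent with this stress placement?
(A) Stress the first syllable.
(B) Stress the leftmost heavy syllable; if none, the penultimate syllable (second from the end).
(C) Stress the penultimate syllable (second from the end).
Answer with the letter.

Rule A → syllable 1 ✓.
Rule B → syllable 2 (observed: 1).
Rule C → syllable 6 (observed: 1).

A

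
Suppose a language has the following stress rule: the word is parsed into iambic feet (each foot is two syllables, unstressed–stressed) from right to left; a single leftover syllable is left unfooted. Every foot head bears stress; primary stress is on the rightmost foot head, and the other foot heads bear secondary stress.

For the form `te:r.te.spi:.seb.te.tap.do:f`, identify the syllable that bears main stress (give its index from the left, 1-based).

Parse right to left into iambic (σˈσ) feet: te:r (te.ˈspi:) (seb.ˈte) (tap.ˈdo:f). Syllable 1 is left unfooted.
Foot heads (stressed positions): 3, 5, 7.
End Rule Rightmost: primary stress on the rightmost head = syllable 7.
Primary stress: syllable 7 → te:r.te.spi:.seb.te.tap.ˈdo:f.

7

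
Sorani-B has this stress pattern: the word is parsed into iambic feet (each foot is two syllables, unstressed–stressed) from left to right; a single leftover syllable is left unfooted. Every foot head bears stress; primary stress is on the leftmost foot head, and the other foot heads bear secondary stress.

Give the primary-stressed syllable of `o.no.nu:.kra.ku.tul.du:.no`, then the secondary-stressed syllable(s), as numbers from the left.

primary 2, secondary 4, 6, 8

Parse left to right into iambic (σˈσ) feet: (o.ˈno) (nu:.ˈkra) (ku.ˈtul) (du:.ˈno).
Foot heads (stressed positions): 2, 4, 6, 8.
End Rule Leftmost: primary stress on the leftmost head = syllable 2.
Secondary stress on 4, 6, 8: o.ˈno.nu:.ˌkra.ku.ˌtul.du:.ˌno.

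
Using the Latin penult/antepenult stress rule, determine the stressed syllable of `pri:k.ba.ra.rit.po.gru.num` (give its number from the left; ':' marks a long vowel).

Classical Latin: stress the penult if heavy (long vowel or closed), else the antepenult.
Weights: 5 po L, 6 gru L, 7 num H.
The penult (syllable 6, gru) is light, so stress falls on the antepenult (syllable 5, po).
Stress on syllable 5: pri:k.ba.ra.rit.ˈpo.gru.num.

5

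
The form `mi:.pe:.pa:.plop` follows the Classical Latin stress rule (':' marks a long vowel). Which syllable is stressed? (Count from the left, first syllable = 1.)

3

Classical Latin: stress the penult if heavy (long vowel or closed), else the antepenult.
Weights: 2 pe: H, 3 pa: H, 4 plop H.
The penult (syllable 3, pa:) is heavy, so it takes stress.
Stress on syllable 3: mi:.pe:.ˈpa:.plop.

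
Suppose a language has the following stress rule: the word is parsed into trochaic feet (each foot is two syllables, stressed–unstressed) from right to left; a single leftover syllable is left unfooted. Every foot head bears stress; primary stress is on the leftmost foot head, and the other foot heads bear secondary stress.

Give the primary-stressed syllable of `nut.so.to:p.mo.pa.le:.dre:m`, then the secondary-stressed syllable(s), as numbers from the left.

Parse right to left into trochaic (ˈσσ) feet: nut (ˈso.to:p) (ˈmo.pa) (ˈle:.dre:m). Syllable 1 is left unfooted.
Foot heads (stressed positions): 2, 4, 6.
End Rule Leftmost: primary stress on the leftmost head = syllable 2.
Secondary stress on 4, 6: nut.ˈso.to:p.ˌmo.pa.ˌle:.dre:m.

primary 2, secondary 4, 6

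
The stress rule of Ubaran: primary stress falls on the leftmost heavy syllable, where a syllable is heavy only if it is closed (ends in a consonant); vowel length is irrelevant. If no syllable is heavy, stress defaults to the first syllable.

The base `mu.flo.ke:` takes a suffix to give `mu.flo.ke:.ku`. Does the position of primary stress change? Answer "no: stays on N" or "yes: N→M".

no: stays on 1

Base `mu.flo.ke:` (3 syllables):
  Weights: 1 mu L, 2 flo L, 3 ke: L.
  No heavy syllable in the domain; default to the first syllable = syllable 1.
  → primary stress on syllable 1.
Suffixed `mu.flo.ke:.ku` (4 syllables):
  Weights: 1 mu L, 2 flo L, 3 ke: L, 4 ku L.
  No heavy syllable in the domain; default to the first syllable = syllable 1.
  → primary stress on syllable 1.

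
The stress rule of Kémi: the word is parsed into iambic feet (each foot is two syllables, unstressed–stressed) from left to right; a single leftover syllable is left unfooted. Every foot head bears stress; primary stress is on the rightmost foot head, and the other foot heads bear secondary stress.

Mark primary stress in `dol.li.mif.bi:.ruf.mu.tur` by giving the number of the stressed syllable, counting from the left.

Parse left to right into iambic (σˈσ) feet: (dol.ˈli) (mif.ˈbi:) (ruf.ˈmu) tur. Syllable 7 is left unfooted.
Foot heads (stressed positions): 2, 4, 6.
End Rule Rightmost: primary stress on the rightmost head = syllable 6.
Primary stress: syllable 6 → dol.li.mif.bi:.ruf.ˈmu.tur.

6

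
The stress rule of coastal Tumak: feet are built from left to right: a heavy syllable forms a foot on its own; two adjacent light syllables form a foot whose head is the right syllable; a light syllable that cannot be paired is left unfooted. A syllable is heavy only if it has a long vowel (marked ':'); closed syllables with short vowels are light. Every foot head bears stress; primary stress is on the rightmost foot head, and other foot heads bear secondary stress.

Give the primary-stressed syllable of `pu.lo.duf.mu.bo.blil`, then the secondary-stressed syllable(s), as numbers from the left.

primary 6, secondary 2, 4

Weights: 1 pu L, 2 lo L, 3 duf L, 4 mu L, 5 bo L, 6 blil L.
Parse left to right (heavy = foot alone; LL = one foot; stranded L unfooted): (pu.ˈlo) (duf.ˈmu) (bo.ˈblil).
Foot heads: 2, 4, 6.
Primary stress on the rightmost head = syllable 6.
Secondary stress on 2, 4: pu.ˌlo.duf.ˌmu.bo.ˈblil.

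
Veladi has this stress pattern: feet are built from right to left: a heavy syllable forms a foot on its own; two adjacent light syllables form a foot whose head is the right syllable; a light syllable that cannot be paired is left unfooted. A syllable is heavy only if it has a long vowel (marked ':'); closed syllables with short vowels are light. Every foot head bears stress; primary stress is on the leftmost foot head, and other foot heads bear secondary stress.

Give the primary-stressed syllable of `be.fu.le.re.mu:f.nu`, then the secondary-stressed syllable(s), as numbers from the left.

primary 2, secondary 4, 5

Weights: 1 be L, 2 fu L, 3 le L, 4 re L, 5 mu:f H, 6 nu L.
Parse right to left (heavy = foot alone; LL = one foot; stranded L unfooted): (be.ˈfu) (le.ˈre) (ˈmu:f) nu.
Foot heads: 2, 4, 5.
Primary stress on the leftmost head = syllable 2.
Secondary stress on 4, 5: be.ˈfu.le.ˌre.ˌmu:f.nu.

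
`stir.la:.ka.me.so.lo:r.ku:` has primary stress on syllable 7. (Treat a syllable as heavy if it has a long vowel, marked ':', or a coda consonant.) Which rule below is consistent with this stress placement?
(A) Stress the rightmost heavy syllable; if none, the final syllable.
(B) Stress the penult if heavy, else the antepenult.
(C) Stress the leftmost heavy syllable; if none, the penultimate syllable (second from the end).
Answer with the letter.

Rule A → syllable 7 ✓.
Rule B → syllable 6 (observed: 7).
Rule C → syllable 1 (observed: 7).

A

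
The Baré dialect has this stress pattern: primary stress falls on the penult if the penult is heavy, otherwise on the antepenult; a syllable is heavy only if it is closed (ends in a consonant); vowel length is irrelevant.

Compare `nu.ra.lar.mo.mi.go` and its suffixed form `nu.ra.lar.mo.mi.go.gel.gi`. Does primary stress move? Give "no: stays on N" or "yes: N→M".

yes: 4→7

Base `nu.ra.lar.mo.mi.go` (6 syllables):
  Weights: 4 mo L, 5 mi L, 6 go L.
  The penult (syllable 5, mi) is light, so stress falls on the antepenult (syllable 4, mo).
  → primary stress on syllable 4.
Suffixed `nu.ra.lar.mo.mi.go.gel.gi` (8 syllables):
  Weights: 6 go L, 7 gel H, 8 gi L.
  The penult (syllable 7, gel) is heavy, so it takes stress.
  → primary stress on syllable 7.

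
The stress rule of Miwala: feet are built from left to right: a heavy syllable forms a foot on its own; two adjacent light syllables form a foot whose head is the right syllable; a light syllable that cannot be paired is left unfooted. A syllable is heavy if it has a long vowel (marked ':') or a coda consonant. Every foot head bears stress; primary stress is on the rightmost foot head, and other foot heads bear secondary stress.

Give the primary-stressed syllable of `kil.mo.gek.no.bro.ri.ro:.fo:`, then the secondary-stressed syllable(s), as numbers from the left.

Weights: 1 kil H, 2 mo L, 3 gek H, 4 no L, 5 bro L, 6 ri L, 7 ro: H, 8 fo: H.
Parse left to right (heavy = foot alone; LL = one foot; stranded L unfooted): (ˈkil) mo (ˈgek) (no.ˈbro) ri (ˈro:) (ˈfo:).
Foot heads: 1, 3, 5, 7, 8.
Primary stress on the rightmost head = syllable 8.
Secondary stress on 1, 3, 5, 7: ˌkil.mo.ˌgek.no.ˌbro.ri.ˌro:.ˈfo:.

primary 8, secondary 1, 3, 5, 7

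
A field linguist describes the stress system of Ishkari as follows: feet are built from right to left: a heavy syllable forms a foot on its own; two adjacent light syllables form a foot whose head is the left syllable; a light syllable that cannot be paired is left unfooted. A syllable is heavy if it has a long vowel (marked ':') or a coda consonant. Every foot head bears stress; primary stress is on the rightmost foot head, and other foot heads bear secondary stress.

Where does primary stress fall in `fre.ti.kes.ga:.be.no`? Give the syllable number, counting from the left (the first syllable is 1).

Weights: 1 fre L, 2 ti L, 3 kes H, 4 ga: H, 5 be L, 6 no L.
Parse right to left (heavy = foot alone; LL = one foot; stranded L unfooted): (ˈfre.ti) (ˈkes) (ˈga:) (ˈbe.no).
Foot heads: 1, 3, 4, 5.
Primary stress on the rightmost head = syllable 5.
Primary stress: syllable 5 → fre.ti.kes.ga:.ˈbe.no.

5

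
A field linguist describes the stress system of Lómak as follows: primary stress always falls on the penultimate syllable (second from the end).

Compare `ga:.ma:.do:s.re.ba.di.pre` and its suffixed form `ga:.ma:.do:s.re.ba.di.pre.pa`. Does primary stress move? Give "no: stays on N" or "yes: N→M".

yes: 6→7

Base `ga:.ma:.do:s.re.ba.di.pre` (7 syllables):
  The word has 7 syllables; the penultimate syllable (second from the end) is syllable 6 (di).
  → primary stress on syllable 6.
Suffixed `ga:.ma:.do:s.re.ba.di.pre.pa` (8 syllables):
  The word has 8 syllables; the penultimate syllable (second from the end) is syllable 7 (pre).
  → primary stress on syllable 7.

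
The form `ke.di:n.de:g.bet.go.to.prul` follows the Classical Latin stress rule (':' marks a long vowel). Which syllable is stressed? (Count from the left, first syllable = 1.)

5

Classical Latin: stress the penult if heavy (long vowel or closed), else the antepenult.
Weights: 5 go L, 6 to L, 7 prul H.
The penult (syllable 6, to) is light, so stress falls on the antepenult (syllable 5, go).
Stress on syllable 5: ke.di:n.de:g.bet.ˈgo.to.prul.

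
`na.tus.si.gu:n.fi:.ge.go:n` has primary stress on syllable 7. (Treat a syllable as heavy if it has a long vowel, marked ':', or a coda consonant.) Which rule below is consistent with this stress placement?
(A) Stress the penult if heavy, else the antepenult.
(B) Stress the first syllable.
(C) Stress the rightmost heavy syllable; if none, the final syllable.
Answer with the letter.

C

Rule A → syllable 5 (observed: 7).
Rule B → syllable 1 (observed: 7).
Rule C → syllable 7 ✓.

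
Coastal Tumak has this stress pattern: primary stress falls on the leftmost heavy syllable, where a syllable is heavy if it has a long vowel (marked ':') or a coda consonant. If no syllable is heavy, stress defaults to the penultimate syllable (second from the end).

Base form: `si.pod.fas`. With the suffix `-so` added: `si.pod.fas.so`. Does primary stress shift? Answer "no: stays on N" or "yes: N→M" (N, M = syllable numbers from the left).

Base `si.pod.fas` (3 syllables):
  Weights: 1 si L, 2 pod H, 3 fas H.
  Heavy syllables in the domain: 2, 3. The leftmost is syllable 2 (pod).
  → primary stress on syllable 2.
Suffixed `si.pod.fas.so` (4 syllables):
  Weights: 1 si L, 2 pod H, 3 fas H, 4 so L.
  Heavy syllables in the domain: 2, 3. The leftmost is syllable 2 (pod).
  → primary stress on syllable 2.

no: stays on 2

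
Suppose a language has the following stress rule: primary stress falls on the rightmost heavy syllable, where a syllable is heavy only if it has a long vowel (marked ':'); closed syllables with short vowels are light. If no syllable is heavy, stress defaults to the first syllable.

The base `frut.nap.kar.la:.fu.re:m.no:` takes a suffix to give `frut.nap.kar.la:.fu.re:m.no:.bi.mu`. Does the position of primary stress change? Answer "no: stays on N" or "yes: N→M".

Base `frut.nap.kar.la:.fu.re:m.no:` (7 syllables):
  Weights: 1 frut L, 2 nap L, 3 kar L, 4 la: H, 5 fu L, 6 re:m H, 7 no: H.
  Heavy syllables in the domain: 4, 6, 7. The rightmost is syllable 7 (no:).
  → primary stress on syllable 7.
Suffixed `frut.nap.kar.la:.fu.re:m.no:.bi.mu` (9 syllables):
  Weights: 1 frut L, 2 nap L, 3 kar L, 4 la: H, 5 fu L, 6 re:m H, 7 no: H, 8 bi L, 9 mu L.
  Heavy syllables in the domain: 4, 6, 7. The rightmost is syllable 7 (no:).
  → primary stress on syllable 7.

no: stays on 7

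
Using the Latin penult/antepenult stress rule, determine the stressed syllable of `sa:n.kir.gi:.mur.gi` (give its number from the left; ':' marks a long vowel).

Classical Latin: stress the penult if heavy (long vowel or closed), else the antepenult.
Weights: 3 gi: H, 4 mur H, 5 gi L.
The penult (syllable 4, mur) is heavy, so it takes stress.
Stress on syllable 4: sa:n.kir.gi:.ˈmur.gi.

4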